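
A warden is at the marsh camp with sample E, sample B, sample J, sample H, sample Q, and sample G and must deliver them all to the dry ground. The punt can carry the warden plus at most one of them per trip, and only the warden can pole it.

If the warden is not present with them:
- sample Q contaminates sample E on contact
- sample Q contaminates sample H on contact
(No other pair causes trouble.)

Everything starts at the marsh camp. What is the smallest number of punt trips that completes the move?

Counting alone: the warden can take at most 1 across per trip to the dry ground, so moving all 6 needs at least 6 loaded trips out, with a return between consecutive ones — at least 11 crossings.
The safety rule pushes this higher. Following every safe sequence of crossings, the most of the 6 that can be at the dry ground as the punt arrives there on crossing 11 is 5 — never all 6.
So no plan with fewer than 13 crossings exists, and this one achieves 13:
1. Warden goes to the dry ground with sample Q.
2. Warden goes back to the marsh camp alone.
3. Warden goes to the dry ground with sample E.
4. Warden goes back to the marsh camp with sample Q.
5. Warden goes to the dry ground with sample H.
6. Warden goes back to the marsh camp alone.
7. Warden goes to the dry ground with sample B.
8. Warden goes back to the marsh camp alone.
9. Warden goes to the dry ground with sample J.
10. Warden goes back to the marsh camp alone.
11. Warden goes to the dry ground with sample G.
12. Warden goes back to the marsh camp alone.
13. Warden goes to the dry ground with sample Q.

13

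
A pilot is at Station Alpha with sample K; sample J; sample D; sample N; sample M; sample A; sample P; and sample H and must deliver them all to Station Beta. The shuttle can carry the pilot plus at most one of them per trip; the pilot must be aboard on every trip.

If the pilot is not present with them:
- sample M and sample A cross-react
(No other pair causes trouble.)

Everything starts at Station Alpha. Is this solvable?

1. Pilot goes to Station Beta with sample M.
2. Pilot goes back to Station Alpha alone.
3. Pilot goes to Station Beta with sample K.
4. Pilot goes back to Station Alpha alone.
5. Pilot goes to Station Beta with sample J.
6. Pilot goes back to Station Alpha alone.
7. Pilot goes to Station Beta with sample D.
8. Pilot goes back to Station Alpha alone.
9. Pilot goes to Station Beta with sample N.
10. Pilot goes back to Station Alpha alone.
11. Pilot goes to Station Beta with sample P.
12. Pilot goes back to Station Alpha alone.
13. Pilot goes to Station Beta with sample H.
14. Pilot goes back to Station Alpha alone.
15. Pilot goes to Station Beta with sample A.

Yes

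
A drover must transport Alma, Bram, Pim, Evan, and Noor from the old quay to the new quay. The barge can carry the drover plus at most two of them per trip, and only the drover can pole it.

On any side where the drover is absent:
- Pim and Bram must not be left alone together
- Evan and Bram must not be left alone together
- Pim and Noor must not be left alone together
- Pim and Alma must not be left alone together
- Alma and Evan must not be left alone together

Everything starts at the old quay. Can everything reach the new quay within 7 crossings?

Yes

Yes — this plan uses 7 crossings (≤ 7):
1. Drover goes to the new quay with Evan and Pim.
2. Drover goes back to the old quay alone.
3. Drover goes to the new quay with Alma.
4. Drover goes back to the old quay with Evan and Pim.
5. Drover goes to the new quay with Bram and Noor.
6. Drover goes back to the old quay alone.
7. Drover goes to the new quay with Evan and Pim.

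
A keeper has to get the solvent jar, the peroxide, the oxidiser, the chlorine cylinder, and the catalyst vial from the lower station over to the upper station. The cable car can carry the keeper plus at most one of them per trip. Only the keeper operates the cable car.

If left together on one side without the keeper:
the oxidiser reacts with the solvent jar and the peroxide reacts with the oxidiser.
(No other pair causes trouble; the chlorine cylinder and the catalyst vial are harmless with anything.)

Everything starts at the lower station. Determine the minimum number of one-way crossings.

11

Counting alone: the keeper can take at most 1 across per trip to the upper station, so moving all 5 needs at least 5 loaded trips out, with a return between consecutive ones — at least 9 crossings.
The safety rule pushes this higher. Following every safe sequence of crossings, the most of the 5 that can be at the upper station as the cable car arrives there on crossing 9 is 4 — never all 5.
So no plan with fewer than 11 crossings exists, and this one achieves 11:
1. Keeper goes to the upper station with the oxidiser.  [the lower station: the catalyst vial, the chlorine cylinder, the peroxide, the solvent jar | the upper station: the oxidiser]
2. Keeper goes back to the lower station alone.  [the lower station: the catalyst vial, the chlorine cylinder, the peroxide, the solvent jar | the upper station: the oxidiser]
3. Keeper goes to the upper station with the solvent jar.  [the lower station: the catalyst vial, the chlorine cylinder, the peroxide | the upper station: the oxidiser, the solvent jar]
4. Keeper goes back to the lower station with the oxidiser.  [the lower station: the catalyst vial, the chlorine cylinder, the oxidiser, the peroxide | the upper station: the solvent jar]
5. Keeper goes to the upper station with the peroxide.  [the lower station: the catalyst vial, the chlorine cylinder, the oxidiser | the upper station: the peroxide, the solvent jar]
6. Keeper goes back to the lower station alone.  [the lower station: the catalyst vial, the chlorine cylinder, the oxidiser | the upper station: the peroxide, the solvent jar]
7. Keeper goes to the upper station with the chlorine cylinder.  [the lower station: the catalyst vial, the oxidiser | the upper station: the chlorine cylinder, the peroxide, the solvent jar]
8. Keeper goes back to the lower station alone.  [the lower station: the catalyst vial, the oxidiser | the upper station: the chlorine cylinder, the peroxide, the solvent jar]
9. Keeper goes to the upper station with the catalyst vial.  [the lower station: the oxidiser | the upper station: the catalyst vial, the chlorine cylinder, the peroxide, the solvent jar]
10. Keeper goes back to the lower station alone.  [the lower station: the oxidiser | the upper station: the catalyst vial, the chlorine cylinder, the peroxide, the solvent jar]
11. Keeper goes to the upper station with the oxidiser.  [the lower station: — | the upper station: the catalyst vial, the chlorine cylinder, the oxidiser, the peroxide, the solvent jar]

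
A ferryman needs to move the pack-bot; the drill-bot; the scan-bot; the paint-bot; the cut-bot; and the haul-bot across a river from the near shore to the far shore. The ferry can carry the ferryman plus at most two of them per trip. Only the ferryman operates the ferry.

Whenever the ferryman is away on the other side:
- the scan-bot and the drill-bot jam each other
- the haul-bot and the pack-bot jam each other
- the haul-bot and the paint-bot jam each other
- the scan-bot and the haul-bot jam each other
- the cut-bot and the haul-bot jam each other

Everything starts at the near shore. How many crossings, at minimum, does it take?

Counting alone: the ferryman can take at most 2 across per trip to the far shore, so moving all 6 needs at least 3 loaded trips out, with a return between consecutive ones — at least 5 crossings.
The safety rule pushes this higher. Following every safe sequence of crossings, the most of the 6 that can be at the far shore as the ferry arrives there on crossing 5 is 5 — never all 6.
So no plan with fewer than 7 crossings exists, and this one achieves 7:
1. Ferryman goes to the far shore with the drill-bot and the haul-bot.
2. Ferryman goes back to the near shore alone.
3. Ferryman goes to the far shore with the pack-bot and the scan-bot.
4. Ferryman goes back to the near shore with the drill-bot and the haul-bot.
5. Ferryman goes to the far shore with the cut-bot and the paint-bot.
6. Ferryman goes back to the near shore alone.
7. Ferryman goes to the far shore with the drill-bot and the haul-bot.

7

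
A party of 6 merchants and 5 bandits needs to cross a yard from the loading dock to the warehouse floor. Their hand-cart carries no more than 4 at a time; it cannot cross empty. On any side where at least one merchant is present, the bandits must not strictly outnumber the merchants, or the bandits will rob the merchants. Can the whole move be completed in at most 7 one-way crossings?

Yes

Yes — this plan uses 7 crossings (≤ 7):
1. 2 bandits → the warehouse floor.  (the loading dock: 6M 3B; the warehouse floor: 0M 2B)
2. 1 bandit ← the loading dock.  (the loading dock: 6M 4B; the warehouse floor: 0M 1B)
3. 4 bandits → the warehouse floor.  (the loading dock: 6M 0B; the warehouse floor: 0M 5B)
4. 1 bandit ← the loading dock.  (the loading dock: 6M 1B; the warehouse floor: 0M 4B)
5. 4 merchants → the warehouse floor.  (the loading dock: 2M 1B; the warehouse floor: 4M 4B)
6. 1 bandit ← the loading dock.  (the loading dock: 2M 2B; the warehouse floor: 4M 3B)
7. 2 merchants and 2 bandits → the warehouse floor.  (the loading dock: 0M 0B; the warehouse floor: 6M 5B)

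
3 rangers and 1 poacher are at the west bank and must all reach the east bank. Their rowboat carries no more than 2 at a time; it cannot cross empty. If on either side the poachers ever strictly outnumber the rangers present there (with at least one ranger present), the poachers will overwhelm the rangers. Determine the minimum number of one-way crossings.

5

Counting alone: each trip to the east bank takes at most 2 across and each return brings at least 1 back, so after t trips out (and t−1 returns) at most 2t − (t−1) of the 4 are across; that first reaches 4 at t = 3, so at least 5 crossings are needed.
The plan below uses exactly 5 crossings, so it is optimal:
1. 1 ranger and 1 poacher → the east bank.  (the west bank: 2R 0P; the east bank: 1R 1P)
2. 1 poacher ← the west bank.  (the west bank: 2R 1P; the east bank: 1R 0P)
3. 1 ranger and 1 poacher → the east bank.  (the west bank: 1R 0P; the east bank: 2R 1P)
4. 1 poacher ← the west bank.  (the west bank: 1R 1P; the east bank: 2R 0P)
5. 1 ranger and 1 poacher → the east bank.  (the west bank: 0R 0P; the east bank: 3R 1P)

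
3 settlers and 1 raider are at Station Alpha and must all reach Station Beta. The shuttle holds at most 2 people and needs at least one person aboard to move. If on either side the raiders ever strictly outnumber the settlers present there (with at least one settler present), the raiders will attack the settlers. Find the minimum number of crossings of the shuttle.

Counting alone: each trip to Station Beta takes at most 2 across and each return brings at least 1 back, so after t trips out (and t−1 returns) at most 2t − (t−1) of the 4 are across; that first reaches 4 at t = 3, so at least 5 crossings are needed.
The plan below uses exactly 5 crossings, so it is optimal:
1. 1 settler and 1 raider → Station Beta.  (Station Alpha: 2S 0R; Station Beta: 1S 1R)
2. 1 raider ← Station Alpha.  (Station Alpha: 2S 1R; Station Beta: 1S 0R)
3. 1 settler and 1 raider → Station Beta.  (Station Alpha: 1S 0R; Station Beta: 2S 1R)
4. 1 raider ← Station Alpha.  (Station Alpha: 1S 1R; Station Beta: 2S 0R)
5. 1 settler and 1 raider → Station Beta.  (Station Alpha: 0S 0R; Station Beta: 3S 1R)

5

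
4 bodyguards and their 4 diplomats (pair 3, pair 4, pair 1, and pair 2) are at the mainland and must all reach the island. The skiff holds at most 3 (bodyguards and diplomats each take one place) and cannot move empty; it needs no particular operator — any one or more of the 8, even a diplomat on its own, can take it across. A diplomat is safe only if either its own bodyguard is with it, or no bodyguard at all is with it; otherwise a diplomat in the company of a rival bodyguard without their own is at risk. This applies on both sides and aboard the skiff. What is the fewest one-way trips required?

9

Counting alone: each trip to the island takes at most 3 across and each return brings at least 1 back, so after t trips out (and t−1 returns) at most 3t − (t−1) of the 8 are across; that first reaches 8 at t = 4, so at least 7 crossings are needed.
The safety rule pushes this higher. Following every safe sequence of crossings, the most of the 8 that can be at the island as the skiff arrives there on crossing 7 is 7 — never all 8.
So no plan with fewer than 9 crossings exists, and this one achieves 9:
1. bodyguard 3 and diplomat 3 cross → the island.
2. bodyguard 3 crosses ← the mainland.
3. bodyguard 3, bodyguard 4, and diplomat 4 cross → the island.
4. bodyguard 3 and diplomat 3 cross ← the mainland.
5. bodyguard 1, bodyguard 2, and bodyguard 3 cross → the island.
6. diplomat 4 crosses ← the mainland.
7. diplomat 3 and diplomat 4 cross → the island.
8. diplomat 3 crosses ← the mainland.
9. diplomat 1, diplomat 2, and diplomat 3 cross → the island.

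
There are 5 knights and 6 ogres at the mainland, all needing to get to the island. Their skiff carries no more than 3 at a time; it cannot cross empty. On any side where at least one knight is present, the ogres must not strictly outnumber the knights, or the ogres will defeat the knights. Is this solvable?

No

The ogres already outnumber the knights at the mainland before anyone moves, so the starting position itself is disallowed.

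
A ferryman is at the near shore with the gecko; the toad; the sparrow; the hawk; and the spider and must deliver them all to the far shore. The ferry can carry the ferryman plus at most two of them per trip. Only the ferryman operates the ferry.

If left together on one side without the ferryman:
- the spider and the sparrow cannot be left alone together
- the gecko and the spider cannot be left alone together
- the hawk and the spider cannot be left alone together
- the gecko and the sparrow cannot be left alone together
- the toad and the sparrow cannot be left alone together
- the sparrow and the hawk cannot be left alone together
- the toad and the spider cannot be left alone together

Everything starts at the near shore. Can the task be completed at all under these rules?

Following every safe sequence of crossings from the start, the most of the 5 that can be at the far shore as the ferry arrives there on crossings 1, 3 is 2, 3 respectively; the best ever achieved is 3 of 5.
From crossing 5 on, no configuration arises that was not already reachable earlier: only 10 distinct safe configurations (who is on which side, and where the ferry is) can ever be reached, none of them has everyone across, and every continuation just revisits them. So no valid plan exists.

No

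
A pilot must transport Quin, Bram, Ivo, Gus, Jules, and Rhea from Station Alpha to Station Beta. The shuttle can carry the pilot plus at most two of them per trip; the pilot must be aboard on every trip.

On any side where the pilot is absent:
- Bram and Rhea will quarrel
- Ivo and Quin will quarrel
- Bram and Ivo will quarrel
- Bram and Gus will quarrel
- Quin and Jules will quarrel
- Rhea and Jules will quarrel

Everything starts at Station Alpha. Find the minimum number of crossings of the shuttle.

Whatever the first load, the items left behind include a forbidden pair without the pilot. No opening move is safe, so no plan exists.

impossible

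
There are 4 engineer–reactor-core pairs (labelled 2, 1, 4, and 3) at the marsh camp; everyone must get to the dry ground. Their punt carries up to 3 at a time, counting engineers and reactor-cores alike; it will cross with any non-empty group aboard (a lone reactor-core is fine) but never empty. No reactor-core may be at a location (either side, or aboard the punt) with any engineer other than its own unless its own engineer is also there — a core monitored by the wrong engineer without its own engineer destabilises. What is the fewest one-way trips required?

Counting alone: each trip to the dry ground takes at most 3 across and each return brings at least 1 back, so after t trips out (and t−1 returns) at most 3t − (t−1) of the 8 are across; that first reaches 8 at t = 4, so at least 7 crossings are needed.
The safety rule pushes this higher. Following every safe sequence of crossings, the most of the 8 that can be at the dry ground as the punt arrives there on crossing 7 is 7 — never all 8.
So no plan with fewer than 9 crossings exists, and this one achieves 9:
1. engineer 2 and reactor-core 2 cross → the dry ground.
2. engineer 2 crosses ← the marsh camp.
3. engineer 1, engineer 2, and reactor-core 1 cross → the dry ground.
4. engineer 2 and reactor-core 2 cross ← the marsh camp.
5. engineer 2, engineer 3, and engineer 4 cross → the dry ground.
6. reactor-core 1 crosses ← the marsh camp.
7. reactor-core 1 and reactor-core 2 cross → the dry ground.
8. reactor-core 2 crosses ← the marsh camp.
9. reactor-core 2, reactor-core 3, and reactor-core 4 cross → the dry ground.

9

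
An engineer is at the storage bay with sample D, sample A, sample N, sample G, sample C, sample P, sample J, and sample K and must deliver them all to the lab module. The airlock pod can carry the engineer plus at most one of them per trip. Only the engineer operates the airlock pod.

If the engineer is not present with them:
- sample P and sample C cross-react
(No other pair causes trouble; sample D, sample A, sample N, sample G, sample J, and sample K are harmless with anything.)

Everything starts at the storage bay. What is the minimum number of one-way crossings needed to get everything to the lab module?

15

Counting alone: the engineer can take at most 1 across per trip to the lab module, so moving all 8 needs at least 8 loaded trips out, with a return between consecutive ones — at least 15 crossings.
The plan below uses exactly 15 crossings, so it is optimal:
1. Engineer goes to the lab module with sample C.
2. Engineer goes back to the storage bay alone.
3. Engineer goes to the lab module with sample D.
4. Engineer goes back to the storage bay alone.
5. Engineer goes to the lab module with sample A.
6. Engineer goes back to the storage bay alone.
7. Engineer goes to the lab module with sample N.
8. Engineer goes back to the storage bay alone.
9. Engineer goes to the lab module with sample G.
10. Engineer goes back to the storage bay alone.
11. Engineer goes to the lab module with sample J.
12. Engineer goes back to the storage bay alone.
13. Engineer goes to the lab module with sample K.
14. Engineer goes back to the storage bay alone.
15. Engineer goes to the lab module with sample P.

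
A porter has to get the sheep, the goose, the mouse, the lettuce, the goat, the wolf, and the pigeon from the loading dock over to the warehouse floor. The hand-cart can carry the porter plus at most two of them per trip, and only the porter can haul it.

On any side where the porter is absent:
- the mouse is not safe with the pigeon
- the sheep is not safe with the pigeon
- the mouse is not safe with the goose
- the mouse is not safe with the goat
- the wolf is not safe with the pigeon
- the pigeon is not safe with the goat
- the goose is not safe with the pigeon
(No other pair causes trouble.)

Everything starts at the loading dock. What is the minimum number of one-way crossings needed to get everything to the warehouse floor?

Counting alone: the porter can take at most 2 across per trip to the warehouse floor, so moving all 7 needs at least 4 loaded trips out, with a return between consecutive ones — at least 7 crossings.
The safety rule pushes this higher. Following every safe sequence of crossings, the most of the 7 that can be at the warehouse floor as the hand-cart arrives there on crossings 7, 9 is 5, 6 respectively — never all 7.
So no plan with fewer than 11 crossings exists, and this one achieves 11:
1. Porter goes to the warehouse floor with the mouse and the pigeon.  [the loading dock: the goat, the goose, the lettuce, the sheep, the wolf | the warehouse floor: the mouse, the pigeon]
2. Porter goes back to the loading dock with the mouse.  [the loading dock: the goat, the goose, the lettuce, the mouse, the sheep, the wolf | the warehouse floor: the pigeon]
3. Porter goes to the warehouse floor with the mouse and the sheep.  [the loading dock: the goat, the goose, the lettuce, the wolf | the warehouse floor: the mouse, the pigeon, the sheep]
4. Porter goes back to the loading dock with the pigeon.  [the loading dock: the goat, the goose, the lettuce, the pigeon, the wolf | the warehouse floor: the mouse, the sheep]
5. Porter goes to the warehouse floor with the lettuce and the pigeon.  [the loading dock: the goat, the goose, the wolf | the warehouse floor: the lettuce, the mouse, the pigeon, the sheep]
6. Porter goes back to the loading dock with the pigeon.  [the loading dock: the goat, the goose, the pigeon, the wolf | the warehouse floor: the lettuce, the mouse, the sheep]
7. Porter goes to the warehouse floor with the pigeon and the wolf.  [the loading dock: the goat, the goose | the warehouse floor: the lettuce, the mouse, the pigeon, the sheep, the wolf]
8. Porter goes back to the loading dock with the pigeon.  [the loading dock: the goat, the goose, the pigeon | the warehouse floor: the lettuce, the mouse, the sheep, the wolf]
9. Porter goes to the warehouse floor with the goat and the goose.  [the loading dock: the pigeon | the warehouse floor: the goat, the goose, the lettuce, the mouse, the sheep, the wolf]
10. Porter goes back to the loading dock with the mouse.  [the loading dock: the mouse, the pigeon | the warehouse floor: the goat, the goose, the lettuce, the sheep, the wolf]
11. Porter goes to the warehouse floor with the mouse and the pigeon.  [the loading dock: — | the warehouse floor: the goat, the goose, the lettuce, the mouse, the pigeon, the sheep, the wolf]

11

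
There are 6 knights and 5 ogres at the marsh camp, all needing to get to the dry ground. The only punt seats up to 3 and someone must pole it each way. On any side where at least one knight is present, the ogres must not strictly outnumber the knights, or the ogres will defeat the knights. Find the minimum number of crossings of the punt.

Counting alone: each trip to the dry ground takes at most 3 across and each return brings at least 1 back, so after t trips out (and t−1 returns) at most 3t − (t−1) of the 11 are across; that first reaches 11 at t = 5, so at least 9 crossings are needed.
The plan below uses exactly 9 crossings, so it is optimal:
1. 3 ogres → the dry ground.  (the marsh camp: 6K 2O; the dry ground: 0K 3O)
2. 1 ogre ← the marsh camp.  (the marsh camp: 6K 3O; the dry ground: 0K 2O)
3. 3 knights → the dry ground.  (the marsh camp: 3K 3O; the dry ground: 3K 2O)
4. 1 knight ← the marsh camp.  (the marsh camp: 4K 3O; the dry ground: 2K 2O)
5. 2 knights and 1 ogre → the dry ground.  (the marsh camp: 2K 2O; the dry ground: 4K 3O)
6. 1 knight ← the marsh camp.  (the marsh camp: 3K 2O; the dry ground: 3K 3O)
7. 2 knights and 1 ogre → the dry ground.  (the marsh camp: 1K 1O; the dry ground: 5K 4O)
8. 1 knight ← the marsh camp.  (the marsh camp: 2K 1O; the dry ground: 4K 4O)
9. 2 knights and 1 ogre → the dry ground.  (the marsh camp: 0K 0O; the dry ground: 6K 5O)

9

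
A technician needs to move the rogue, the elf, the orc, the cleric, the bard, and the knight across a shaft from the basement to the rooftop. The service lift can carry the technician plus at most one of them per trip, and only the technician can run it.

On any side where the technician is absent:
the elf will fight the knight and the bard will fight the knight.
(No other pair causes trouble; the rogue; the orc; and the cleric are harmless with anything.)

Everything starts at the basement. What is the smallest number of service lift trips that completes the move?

Counting alone: the technician can take at most 1 across per trip to the rooftop, so moving all 6 needs at least 6 loaded trips out, with a return between consecutive ones — at least 11 crossings.
The safety rule pushes this higher. Following every safe sequence of crossings, the most of the 6 that can be at the rooftop as the service lift arrives there on crossing 11 is 5 — never all 6.
So no plan with fewer than 13 crossings exists, and this one achieves 13:
1. Technician goes to the rooftop with the knight.
2. Technician goes back to the basement alone.
3. Technician goes to the rooftop with the rogue.
4. Technician goes back to the basement alone.
5. Technician goes to the rooftop with the elf.
6. Technician goes back to the basement with the knight.
7. Technician goes to the rooftop with the bard.
8. Technician goes back to the basement alone.
9. Technician goes to the rooftop with the orc.
10. Technician goes back to the basement alone.
11. Technician goes to the rooftop with the cleric.
12. Technician goes back to the basement alone.
13. Technician goes to the rooftop with the knight.

13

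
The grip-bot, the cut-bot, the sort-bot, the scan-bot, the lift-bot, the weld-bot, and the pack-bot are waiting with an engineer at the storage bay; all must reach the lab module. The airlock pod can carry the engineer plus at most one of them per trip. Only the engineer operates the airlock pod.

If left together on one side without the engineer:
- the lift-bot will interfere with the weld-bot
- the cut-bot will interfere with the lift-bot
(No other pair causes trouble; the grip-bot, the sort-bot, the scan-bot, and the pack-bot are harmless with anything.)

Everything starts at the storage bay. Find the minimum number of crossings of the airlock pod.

15

Counting alone: the engineer can take at most 1 across per trip to the lab module, so moving all 7 needs at least 7 loaded trips out, with a return between consecutive ones — at least 13 crossings.
The safety rule pushes this higher. Following every safe sequence of crossings, the most of the 7 that can be at the lab module as the airlock pod arrives there on crossing 13 is 6 — never all 7.
So no plan with fewer than 15 crossings exists, and this one achieves 15:
1. Engineer goes to the lab module with the lift-bot.  [the storage bay: the cut-bot, the grip-bot, the pack-bot, the scan-bot, the sort-bot, the weld-bot | the lab module: the lift-bot]
2. Engineer goes back to the storage bay alone.  [the storage bay: the cut-bot, the grip-bot, the pack-bot, the scan-bot, the sort-bot, the weld-bot | the lab module: the lift-bot]
3. Engineer goes to the lab module with the grip-bot.  [the storage bay: the cut-bot, the pack-bot, the scan-bot, the sort-bot, the weld-bot | the lab module: the grip-bot, the lift-bot]
4. Engineer goes back to the storage bay alone.  [the storage bay: the cut-bot, the pack-bot, the scan-bot, the sort-bot, the weld-bot | the lab module: the grip-bot, the lift-bot]
5. Engineer goes to the lab module with the cut-bot.  [the storage bay: the pack-bot, the scan-bot, the sort-bot, the weld-bot | the lab module: the cut-bot, the grip-bot, the lift-bot]
6. Engineer goes back to the storage bay with the lift-bot.  [the storage bay: the lift-bot, the pack-bot, the scan-bot, the sort-bot, the weld-bot | the lab module: the cut-bot, the grip-bot]
7. Engineer goes to the lab module with the weld-bot.  [the storage bay: the lift-bot, the pack-bot, the scan-bot, the sort-bot | the lab module: the cut-bot, the grip-bot, the weld-bot]
8. Engineer goes back to the storage bay alone.  [the storage bay: the lift-bot, the pack-bot, the scan-bot, the sort-bot | the lab module: the cut-bot, the grip-bot, the weld-bot]
9. Engineer goes to the lab module with the sort-bot.  [the storage bay: the lift-bot, the pack-bot, the scan-bot | the lab module: the cut-bot, the grip-bot, the sort-bot, the weld-bot]
10. Engineer goes back to the storage bay alone.  [the storage bay: the lift-bot, the pack-bot, the scan-bot | the lab module: the cut-bot, the grip-bot, the sort-bot, the weld-bot]
11. Engineer goes to the lab module with the scan-bot.  [the storage bay: the lift-bot, the pack-bot | the lab module: the cut-bot, the grip-bot, the scan-bot, the sort-bot, the weld-bot]
12. Engineer goes back to the storage bay alone.  [the storage bay: the lift-bot, the pack-bot | the lab module: the cut-bot, the grip-bot, the scan-bot, the sort-bot, the weld-bot]
13. Engineer goes to the lab module with the pack-bot.  [the storage bay: the lift-bot | the lab module: the cut-bot, the grip-bot, the pack-bot, the scan-bot, the sort-bot, the weld-bot]
14. Engineer goes back to the storage bay alone.  [the storage bay: the lift-bot | the lab module: the cut-bot, the grip-bot, the pack-bot, the scan-bot, the sort-bot, the weld-bot]
15. Engineer goes to the lab module with the lift-bot.  [the storage bay: — | the lab module: the cut-bot, the grip-bot, the lift-bot, the pack-bot, the scan-bot, the sort-bot, the weld-bot]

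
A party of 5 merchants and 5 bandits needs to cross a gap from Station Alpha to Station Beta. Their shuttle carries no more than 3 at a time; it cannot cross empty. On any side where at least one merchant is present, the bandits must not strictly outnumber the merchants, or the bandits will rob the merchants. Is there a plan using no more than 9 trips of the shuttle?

No

Counting alone: each trip to Station Beta takes at most 3 across and each return brings at least 1 back, so after t trips out (and t−1 returns) at most 3t − (t−1) of the 10 are across; that first reaches 10 at t = 5, so at least 9 crossings are needed.
The safety rule pushes this higher. Following every safe sequence of crossings, the most of the 10 that can be at Station Beta as the shuttle arrives there on crossing 9 is 9 — never all 10.
So the move cannot be finished within 9 crossings. (The shortest complete plan takes 11:)
1. 2 bandits → Station Beta.  (Station Alpha: 5M 3B; Station Beta: 0M 2B)
2. 1 bandit ← Station Alpha.  (Station Alpha: 5M 4B; Station Beta: 0M 1B)
3. 3 bandits → Station Beta.  (Station Alpha: 5M 1B; Station Beta: 0M 4B)
4. 1 bandit ← Station Alpha.  (Station Alpha: 5M 2B; Station Beta: 0M 3B)
5. 3 merchants → Station Beta.  (Station Alpha: 2M 2B; Station Beta: 3M 3B)
6. 1 merchant and 1 bandit ← Station Alpha.  (Station Alpha: 3M 3B; Station Beta: 2M 2B)
7. 3 merchants → Station Beta.  (Station Alpha: 0M 3B; Station Beta: 5M 2B)
8. 1 bandit ← Station Alpha.  (Station Alpha: 0M 4B; Station Beta: 5M 1B)
9. 2 bandits → Station Beta.  (Station Alpha: 0M 2B; Station Beta: 5M 3B)
10. 1 bandit ← Station Alpha.  (Station Alpha: 0M 3B; Station Beta: 5M 2B)
11. 3 bandits → Station Beta.  (Station Alpha: 0M 0B; Station Beta: 5M 5B)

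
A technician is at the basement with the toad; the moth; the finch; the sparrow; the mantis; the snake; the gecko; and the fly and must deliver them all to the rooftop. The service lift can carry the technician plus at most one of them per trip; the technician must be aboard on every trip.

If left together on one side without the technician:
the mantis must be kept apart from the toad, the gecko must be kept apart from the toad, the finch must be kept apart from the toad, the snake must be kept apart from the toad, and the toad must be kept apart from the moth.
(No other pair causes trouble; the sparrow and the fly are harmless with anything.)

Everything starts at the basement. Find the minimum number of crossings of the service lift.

impossible

Following every safe sequence of crossings from the start, the most of the 8 that can be at the rooftop as the service lift arrives there on crossings 1, 3, 5, 7 is 1, 2, 3, 4 respectively; the best ever achieved is 4 of 8.
From crossing 9 on, no configuration arises that was not already reachable earlier: only 52 distinct safe configurations (who is on which side, and where the service lift is) can ever be reached, none of them has everyone across, and every continuation just revisits them. So no valid plan exists.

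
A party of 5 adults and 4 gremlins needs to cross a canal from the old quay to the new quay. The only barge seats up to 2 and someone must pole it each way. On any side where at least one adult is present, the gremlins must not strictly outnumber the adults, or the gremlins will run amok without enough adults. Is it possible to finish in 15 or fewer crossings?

Yes

Yes — this plan uses 15 crossings (≤ 15):
1. 2 gremlins → the new quay.  (the old quay: 5A 2G; the new quay: 0A 2G)
2. 1 gremlin ← the old quay.  (the old quay: 5A 3G; the new quay: 0A 1G)
3. 2 gremlins → the new quay.  (the old quay: 5A 1G; the new quay: 0A 3G)
4. 1 gremlin ← the old quay.  (the old quay: 5A 2G; the new quay: 0A 2G)
5. 2 adults → the new quay.  (the old quay: 3A 2G; the new quay: 2A 2G)
6. 1 gremlin ← the old quay.  (the old quay: 3A 3G; the new quay: 2A 1G)
7. 1 adult and 1 gremlin → the new quay.  (the old quay: 2A 2G; the new quay: 3A 2G)
8. 1 adult ← the old quay.  (the old quay: 3A 2G; the new quay: 2A 2G)
9. 1 adult and 1 gremlin → the new quay.  (the old quay: 2A 1G; the new quay: 3A 3G)
10. 1 gremlin ← the old quay.  (the old quay: 2A 2G; the new quay: 3A 2G)
11. 1 adult and 1 gremlin → the new quay.  (the old quay: 1A 1G; the new quay: 4A 3G)
12. 1 adult ← the old quay.  (the old quay: 2A 1G; the new quay: 3A 3G)
13. 1 adult and 1 gremlin → the new quay.  (the old quay: 1A 0G; the new quay: 4A 4G)
14. 1 gremlin ← the old quay.  (the old quay: 1A 1G; the new quay: 4A 3G)
15. 1 adult and 1 gremlin → the new quay.  (the old quay: 0A 0G; the new quay: 5A 4G)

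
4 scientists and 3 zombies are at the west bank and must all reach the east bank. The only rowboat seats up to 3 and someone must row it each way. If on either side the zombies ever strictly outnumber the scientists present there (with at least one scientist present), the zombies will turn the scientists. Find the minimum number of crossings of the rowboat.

5

Counting alone: each trip to the east bank takes at most 3 across and each return brings at least 1 back, so after t trips out (and t−1 returns) at most 3t − (t−1) of the 7 are across; that first reaches 7 at t = 3, so at least 5 crossings are needed.
The plan below uses exactly 5 crossings, so it is optimal:
1. 3 zombies → the east bank.  (the west bank: 4S 0Z; the east bank: 0S 3Z)
2. 1 zombie ← the west bank.  (the west bank: 4S 1Z; the east bank: 0S 2Z)
3. 3 scientists → the east bank.  (the west bank: 1S 1Z; the east bank: 3S 2Z)
4. 1 scientist ← the west bank.  (the west bank: 2S 1Z; the east bank: 2S 2Z)
5. 2 scientists and 1 zombie → the east bank.  (the west bank: 0S 0Z; the east bank: 4S 3Z)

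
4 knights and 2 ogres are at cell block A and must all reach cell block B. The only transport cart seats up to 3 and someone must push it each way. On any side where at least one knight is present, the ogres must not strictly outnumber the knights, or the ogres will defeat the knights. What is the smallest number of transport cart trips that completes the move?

Counting alone: each trip to cell block B takes at most 3 across and each return brings at least 1 back, so after t trips out (and t−1 returns) at most 3t − (t−1) of the 6 are across; that first reaches 6 at t = 3, so at least 5 crossings are needed.
The plan below uses exactly 5 crossings, so it is optimal:
1. 2 ogres → cell block B.  (cell block A: 4K 0O; cell block B: 0K 2O)
2. 1 ogre ← cell block A.  (cell block A: 4K 1O; cell block B: 0K 1O)
3. 2 knights and 1 ogre → cell block B.  (cell block A: 2K 0O; cell block B: 2K 2O)
4. 1 ogre ← cell block A.  (cell block A: 2K 1O; cell block B: 2K 1O)
5. 2 knights and 1 ogre → cell block B.  (cell block A: 0K 0O; cell block B: 4K 2O)

5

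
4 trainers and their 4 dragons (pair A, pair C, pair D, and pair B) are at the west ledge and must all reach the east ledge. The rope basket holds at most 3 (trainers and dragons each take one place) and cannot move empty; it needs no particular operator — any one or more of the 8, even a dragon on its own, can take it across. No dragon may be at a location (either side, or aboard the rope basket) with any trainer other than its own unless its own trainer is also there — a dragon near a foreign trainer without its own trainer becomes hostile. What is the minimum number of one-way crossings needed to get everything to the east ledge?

Counting alone: each trip to the east ledge takes at most 3 across and each return brings at least 1 back, so after t trips out (and t−1 returns) at most 3t − (t−1) of the 8 are across; that first reaches 8 at t = 4, so at least 7 crossings are needed.
The safety rule pushes this higher. Following every safe sequence of crossings, the most of the 8 that can be at the east ledge as the rope basket arrives there on crossing 7 is 7 — never all 8.
So no plan with fewer than 9 crossings exists, and this one achieves 9:
1. dragon A and trainer A cross → the east ledge.
2. trainer A crosses ← the west ledge.
3. dragon C, trainer A, and trainer C cross → the east ledge.
4. dragon A and trainer A cross ← the west ledge.
5. trainer A, trainer B, and trainer D cross → the east ledge.
6. dragon C crosses ← the west ledge.
7. dragon A and dragon C cross → the east ledge.
8. dragon A crosses ← the west ledge.
9. dragon A, dragon B, and dragon D cross → the east ledge.

9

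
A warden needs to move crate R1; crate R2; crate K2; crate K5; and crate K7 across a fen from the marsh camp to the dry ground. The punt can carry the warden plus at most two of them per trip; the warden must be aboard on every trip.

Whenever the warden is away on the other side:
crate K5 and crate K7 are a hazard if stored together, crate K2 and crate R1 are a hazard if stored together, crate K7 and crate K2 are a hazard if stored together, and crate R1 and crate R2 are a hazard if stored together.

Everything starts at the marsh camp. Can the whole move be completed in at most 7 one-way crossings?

Yes — this plan uses 7 crossings (≤ 7):
1. Warden goes to the dry ground with crate K7 and crate R1.
2. Warden goes back to the marsh camp alone.
3. Warden goes to the dry ground with crate R2.
4. Warden goes back to the marsh camp with crate R1.
5. Warden goes to the dry ground with crate K2 and crate K5.
6. Warden goes back to the marsh camp with crate K7.
7. Warden goes to the dry ground with crate K7 and crate R1.

Yes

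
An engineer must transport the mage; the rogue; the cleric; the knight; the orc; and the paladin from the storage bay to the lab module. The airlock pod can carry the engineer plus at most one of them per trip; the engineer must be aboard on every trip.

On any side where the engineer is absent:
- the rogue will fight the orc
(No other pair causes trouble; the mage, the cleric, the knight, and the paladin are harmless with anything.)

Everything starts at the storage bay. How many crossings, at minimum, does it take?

11

Counting alone: the engineer can take at most 1 across per trip to the lab module, so moving all 6 needs at least 6 loaded trips out, with a return between consecutive ones — at least 11 crossings.
The plan below uses exactly 11 crossings, so it is optimal:
1. Engineer goes to the lab module with the rogue.  [the storage bay: the cleric, the knight, the mage, the orc, the paladin | the lab module: the rogue]
2. Engineer goes back to the storage bay alone.  [the storage bay: the cleric, the knight, the mage, the orc, the paladin | the lab module: the rogue]
3. Engineer goes to the lab module with the mage.  [the storage bay: the cleric, the knight, the orc, the paladin | the lab module: the mage, the rogue]
4. Engineer goes back to the storage bay alone.  [the storage bay: the cleric, the knight, the orc, the paladin | the lab module: the mage, the rogue]
5. Engineer goes to the lab module with the cleric.  [the storage bay: the knight, the orc, the paladin | the lab module: the cleric, the mage, the rogue]
6. Engineer goes back to the storage bay alone.  [the storage bay: the knight, the orc, the paladin | the lab module: the cleric, the mage, the rogue]
7. Engineer goes to the lab module with the knight.  [the storage bay: the orc, the paladin | the lab module: the cleric, the knight, the mage, the rogue]
8. Engineer goes back to the storage bay alone.  [the storage bay: the orc, the paladin | the lab module: the cleric, the knight, the mage, the rogue]
9. Engineer goes to the lab module with the paladin.  [the storage bay: the orc | the lab module: the cleric, the knight, the mage, the paladin, the rogue]
10. Engineer goes back to the storage bay alone.  [the storage bay: the orc | the lab module: the cleric, the knight, the mage, the paladin, the rogue]
11. Engineer goes to the lab module with the orc.  [the storage bay: — | the lab module: the cleric, the knight, the mage, the orc, the paladin, the rogue]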